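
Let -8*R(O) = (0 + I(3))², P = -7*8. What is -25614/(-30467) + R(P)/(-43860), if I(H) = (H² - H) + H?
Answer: 2996636049/3563420320 ≈ 0.84094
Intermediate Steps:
I(H) = H²
P = -56
R(O) = -81/8 (R(O) = -(0 + 3²)²/8 = -(0 + 9)²/8 = -⅛*9² = -⅛*81 = -81/8)
-25614/(-30467) + R(P)/(-43860) = -25614/(-30467) - 81/8/(-43860) = -25614*(-1/30467) - 81/8*(-1/43860) = 25614/30467 + 27/116960 = 2996636049/3563420320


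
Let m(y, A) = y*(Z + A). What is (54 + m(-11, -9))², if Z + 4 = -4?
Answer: 58081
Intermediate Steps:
Z = -8 (Z = -4 - 4 = -8)
m(y, A) = y*(-8 + A)
(54 + m(-11, -9))² = (54 - 11*(-8 - 9))² = (54 - 11*(-17))² = (54 + 187)² = 241² = 58081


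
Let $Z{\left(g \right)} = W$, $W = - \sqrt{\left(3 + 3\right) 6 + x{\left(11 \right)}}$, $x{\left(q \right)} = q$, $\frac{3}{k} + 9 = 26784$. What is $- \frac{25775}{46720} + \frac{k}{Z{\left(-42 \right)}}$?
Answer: $- \frac{5155}{9344} - \frac{\sqrt{47}}{419475} \approx -0.55171$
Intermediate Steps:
$k = \frac{1}{8925}$ ($k = \frac{3}{-9 + 26784} = \frac{3}{26775} = 3 \cdot \frac{1}{26775} = \frac{1}{8925} \approx 0.00011204$)
$W = - \sqrt{47}$ ($W = - \sqrt{\left(3 + 3\right) 6 + 11} = - \sqrt{6 \cdot 6 + 11} = - \sqrt{36 + 11} = - \sqrt{47} \approx -6.8557$)
$Z{\left(g \right)} = - \sqrt{47}$
$- \frac{25775}{46720} + \frac{k}{Z{\left(-42 \right)}} = - \frac{25775}{46720} + \frac{1}{8925 \left(- \sqrt{47}\right)} = \left(-25775\right) \frac{1}{46720} + \frac{\left(- \frac{1}{47}\right) \sqrt{47}}{8925} = - \frac{5155}{9344} - \frac{\sqrt{47}}{419475}$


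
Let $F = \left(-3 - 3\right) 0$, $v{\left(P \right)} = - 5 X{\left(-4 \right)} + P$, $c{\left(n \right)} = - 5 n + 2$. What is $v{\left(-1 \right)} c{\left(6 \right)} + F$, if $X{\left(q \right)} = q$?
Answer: $-532$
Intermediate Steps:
$c{\left(n \right)} = 2 - 5 n$
$v{\left(P \right)} = 20 + P$ ($v{\left(P \right)} = \left(-5\right) \left(-4\right) + P = 20 + P$)
$F = 0$ ($F = \left(-6\right) 0 = 0$)
$v{\left(-1 \right)} c{\left(6 \right)} + F = \left(20 - 1\right) \left(2 - 30\right) + 0 = 19 \left(2 - 30\right) + 0 = 19 \left(-28\right) + 0 = -532 + 0 = -532$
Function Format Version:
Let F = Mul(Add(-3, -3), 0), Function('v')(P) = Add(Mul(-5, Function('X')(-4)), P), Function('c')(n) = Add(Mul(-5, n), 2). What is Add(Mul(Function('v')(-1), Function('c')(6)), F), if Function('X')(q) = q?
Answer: -532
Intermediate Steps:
Function('c')(n) = Add(2, Mul(-5, n))
Function('v')(P) = Add(20, P) (Function('v')(P) = Add(Mul(-5, -4), P) = Add(20, P))
F = 0 (F = Mul(-6, 0) = 0)
Add(Mul(Function('v')(-1), Function('c')(6)), F) = Add(Mul(Add(20, -1), Add(2, Mul(-5, 6))), 0) = Add(Mul(19, Add(2, -30)), 0) = Add(Mul(19, -28), 0) = Add(-532, 0) = -532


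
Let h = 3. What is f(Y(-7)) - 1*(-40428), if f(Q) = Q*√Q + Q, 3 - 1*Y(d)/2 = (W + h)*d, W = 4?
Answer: 40532 + 208*√26 ≈ 41593.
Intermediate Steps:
Y(d) = 6 - 14*d (Y(d) = 6 - 2*(4 + 3)*d = 6 - 14*d)
f(Q) = Q + Q^(3/2) (f(Q) = Q^(3/2) + Q = Q + Q^(3/2))
f(Y(-7)) - 1*(-40428) = ((6 - 14*(-7)) + (6 - 14*(-7))^(3/2)) - 1*(-40428) = ((6 + 98) + (6 + 98)^(3/2)) + 40428 = (104 + 104^(3/2)) + 40428 = (104 + 208*√26) + 40428 = 40532 + 208*√26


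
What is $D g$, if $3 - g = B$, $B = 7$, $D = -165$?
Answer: $660$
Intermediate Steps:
$g = -4$ ($g = 3 - 7 = -4$)
$D g = \left(-165\right) \left(-4\right) = 660$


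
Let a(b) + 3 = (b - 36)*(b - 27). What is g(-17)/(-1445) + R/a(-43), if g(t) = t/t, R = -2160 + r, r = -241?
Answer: -3474972/7986515 ≈ -0.43510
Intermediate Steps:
a(b) = -3 + (-36 + b)*(-27 + b) (a(b) = -3 + (b - 36)*(b - 27) = -3 + (-36 + b)*(-27 + b))
R = -2401 (R = -2160 - 241 = -2401)
g(t) = 1
g(-17)/(-1445) + R/a(-43) = 1/(-1445) - 2401/(969 + (-43)**2 - 63*(-43)) = 1*(-1/1445) - 2401/(969 + 1849 + 2709) = -1/1445 - 2401/5527 = -3474972/7986515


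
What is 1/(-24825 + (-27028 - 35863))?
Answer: -1/87716 ≈ -1.1400e-5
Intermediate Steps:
1/(-24825 + (-27028 - 35863)) = 1/(-24825 - 62891) = 1/(-87716) = -1/87716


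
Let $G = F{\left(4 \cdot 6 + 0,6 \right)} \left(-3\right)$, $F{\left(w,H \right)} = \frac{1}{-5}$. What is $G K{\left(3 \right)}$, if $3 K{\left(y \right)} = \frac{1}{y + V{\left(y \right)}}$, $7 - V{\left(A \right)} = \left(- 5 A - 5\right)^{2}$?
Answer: $- \frac{1}{1950} \approx -0.00051282$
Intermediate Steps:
$F{\left(w,H \right)} = - \frac{1}{5}$
$V{\left(A \right)} = 7 - \left(-5 - 5 A\right)^{2}$ ($V{\left(A \right)} = 7 - \left(- 5 A - 5\right)^{2} = 7 - \left(-5 - 5 A\right)^{2}$)
$K{\left(y \right)} = \frac{1}{3 \left(7 + y - 25 \left(1 + y\right)^{2}\right)}$ ($K{\left(y \right)} = \frac{1}{3 \left(y - \left(-7 + 25 \left(1 + y\right)^{2}\right)\right)} = \frac{1}{3 \left(7 + y - 25 \left(1 + y\right)^{2}\right)}$)
$G = \frac{3}{5}$ ($G = \left(- \frac{1}{5}\right) \left(-3\right) = \frac{3}{5} \approx 0.6$)
$G K{\left(3 \right)} = \frac{3 \frac{1}{3 \left(7 + 3 - 25 \left(1 + 3\right)^{2}\right)}}{5} = \frac{3 \frac{1}{3 \left(7 + 3 - 25 \cdot 4^{2}\right)}}{5} = \frac{3 \frac{1}{3 \left(7 + 3 - 400\right)}}{5} = \frac{3 \frac{1}{3 \left(-390\right)}}{5} = \frac{3 \cdot \frac{1}{3} \left(- \frac{1}{390}\right)}{5} = \frac{3}{5} \left(- \frac{1}{1170}\right) = - \frac{1}{1950}$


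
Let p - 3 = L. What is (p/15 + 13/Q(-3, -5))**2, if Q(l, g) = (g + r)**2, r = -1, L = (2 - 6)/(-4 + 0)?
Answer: 12769/32400 ≈ 0.39410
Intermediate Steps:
L = 1 (L = -4/(-4) = -4*(-1/4) = 1)
p = 4 (p = 3 + 1 = 4)
Q(l, g) = (-1 + g)**2 (Q(l, g) = (g - 1)**2 = (-1 + g)**2)
(p/15 + 13/Q(-3, -5))**2 = (4/15 + 13/((-1 - 5)**2))**2 = (4*(1/15) + 13/((-6)**2))**2 = (4/15 + 13/36)**2 = (113/180)**2 = 12769/32400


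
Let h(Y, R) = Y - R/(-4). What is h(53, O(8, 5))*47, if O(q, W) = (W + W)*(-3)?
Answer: 4277/2 ≈ 2138.5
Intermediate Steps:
O(q, W) = -6*W (O(q, W) = (2*W)*(-3) = -6*W)
h(Y, R) = Y + R/4 (h(Y, R) = Y - R*(-1)/4 = Y - (-1)*R/4 = Y + R/4)
h(53, O(8, 5))*47 = (53 + (-6*5)/4)*47 = (53 + (1/4)*(-30))*47 = (53 - 15/2)*47 = (91/2)*47 = 4277/2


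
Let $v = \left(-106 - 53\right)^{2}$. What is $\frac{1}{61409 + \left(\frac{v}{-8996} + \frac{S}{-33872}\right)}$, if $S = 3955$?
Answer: $\frac{76178128}{4677799688049} \approx 1.6285 \cdot 10^{-5}$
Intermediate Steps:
$v = 25281$ ($v = \left(-159\right)^{2} = 25281$)
$\frac{1}{61409 + \left(\frac{v}{-8996} + \frac{S}{-33872}\right)} = \frac{1}{61409 + \left(\frac{25281}{-8996} + \frac{3955}{-33872}\right)} = \frac{1}{61409 + \left(25281 \left(- \frac{1}{8996}\right) + 3955 \left(- \frac{1}{33872}\right)\right)} = \frac{1}{61409 - \frac{222974303}{76178128}} = \frac{1}{\frac{4677799688049}{76178128}} = \frac{76178128}{4677799688049}$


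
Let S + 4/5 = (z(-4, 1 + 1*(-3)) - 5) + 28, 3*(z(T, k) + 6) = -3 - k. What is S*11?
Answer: 2618/15 ≈ 174.53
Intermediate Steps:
z(T, k) = -7 - k/3 (z(T, k) = -6 + (-3 - k)/3 = -6 + (-1 - k/3) = -7 - k/3)
S = 238/15 (S = -⅘ + (((-7 - (1 + 1*(-3))/3) - 5) + 28) = -⅘ + (((-7 - (1 - 3)/3) - 5) + 28) = -⅘ + (((-7 - ⅓*(-2)) - 5) + 28) = -⅘ + (((-7 + ⅔) - 5) + 28) = -⅘ + ((-19/3 - 5) + 28) = -⅘ + (-34/3 + 28) = -⅘ + 50/3 = 238/15 ≈ 15.867)
S*11 = (238/15)*11 = 2618/15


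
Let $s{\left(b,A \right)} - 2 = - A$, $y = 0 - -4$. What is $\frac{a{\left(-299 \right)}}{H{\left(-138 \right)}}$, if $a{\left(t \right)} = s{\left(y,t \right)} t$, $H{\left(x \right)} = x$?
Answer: $\frac{3913}{6} \approx 652.17$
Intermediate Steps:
$y = 4$ ($y = 0 + 4 = 4$)
$s{\left(b,A \right)} = 2 - A$
$a{\left(t \right)} = t \left(2 - t\right)$ ($a{\left(t \right)} = \left(2 - t\right) t = t \left(2 - t\right)$)
$\frac{a{\left(-299 \right)}}{H{\left(-138 \right)}} = \frac{\left(-299\right) \left(2 - -299\right)}{-138} = - 299 \left(2 + 299\right) \left(- \frac{1}{138}\right) = \left(-299\right) 301 \left(- \frac{1}{138}\right) = \left(-89999\right) \left(- \frac{1}{138}\right) = \frac{3913}{6}$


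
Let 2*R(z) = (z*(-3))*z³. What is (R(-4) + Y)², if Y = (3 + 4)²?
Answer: 112225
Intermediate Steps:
R(z) = -3*z⁴/2 (R(z) = ((z*(-3))*z³)/2 = ((-3*z)*z³)/2 = (-3*z⁴)/2 = -3*z⁴/2)
Y = 49 (Y = 7² = 49)
(R(-4) + Y)² = (-3/2*(-4)⁴ + 49)² = (-3/2*256 + 49)² = (-384 + 49)² = (-335)² = 112225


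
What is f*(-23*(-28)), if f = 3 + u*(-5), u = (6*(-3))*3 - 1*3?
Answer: 185472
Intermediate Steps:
u = -57 (u = -18*3 - 3 = -54 - 3 = -57)
f = 288 (f = 3 - 57*(-5) = 3 + 285 = 288)
f*(-23*(-28)) = 288*(-23*(-28)) = 288*644 = 185472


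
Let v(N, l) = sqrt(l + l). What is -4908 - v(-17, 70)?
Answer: -4908 - 2*sqrt(35) ≈ -4919.8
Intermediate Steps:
v(N, l) = sqrt(2)*sqrt(l) (v(N, l) = sqrt(2*l) = sqrt(2)*sqrt(l))
-4908 - v(-17, 70) = -4908 - sqrt(2)*sqrt(70) = -4908 - 2*sqrt(35)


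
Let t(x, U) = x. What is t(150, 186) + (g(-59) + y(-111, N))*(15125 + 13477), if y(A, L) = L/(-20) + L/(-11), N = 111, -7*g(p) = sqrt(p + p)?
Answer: -49193241/110 - 4086*I*sqrt(118) ≈ -4.4721e+5 - 44385.0*I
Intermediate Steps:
g(p) = -sqrt(2)*sqrt(p)/7 (g(p) = -sqrt(p + p)/7 = -sqrt(2)*sqrt(p)/7)
y(A, L) = -31*L/220 (y(A, L) = L*(-1/20) + L*(-1/11) = -L/20 - L/11 = -31*L/220)
t(150, 186) + (g(-59) + y(-111, N))*(15125 + 13477) = 150 + (-sqrt(2)*sqrt(-59)/7 - 31/220*111)*(15125 + 13477) = 150 + (-sqrt(2)*I*sqrt(59)/7 - 3441/220)*28602 = 150 + (-I*sqrt(118)/7 - 3441/220)*28602 = 150 + (-3441/220 - I*sqrt(118)/7)*28602 = 150 + (-49209741/110 - 4086*I*sqrt(118)) = -49193241/110 - 4086*I*sqrt(118)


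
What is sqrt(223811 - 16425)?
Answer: sqrt(207386) ≈ 455.40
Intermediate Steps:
sqrt(223811 - 16425) = sqrt(207386)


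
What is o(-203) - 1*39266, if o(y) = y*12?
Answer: -41702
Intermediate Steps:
o(y) = 12*y
o(-203) - 1*39266 = 12*(-203) - 1*39266 = -2436 - 39266 = -41702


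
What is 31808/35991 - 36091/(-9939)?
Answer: 538363631/119238183 ≈ 4.5150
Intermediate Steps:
31808/35991 - 36091/(-9939) = 31808*(1/35991) - 36091*(-1/9939) = 31808/35991 + 36091/9939 = 538363631/119238183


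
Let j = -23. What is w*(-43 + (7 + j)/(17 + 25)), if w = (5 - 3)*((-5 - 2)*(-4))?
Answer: -7288/3 ≈ -2429.3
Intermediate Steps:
w = 56 (w = 2*(-7*(-4)) = 2*28 = 56)
w*(-43 + (7 + j)/(17 + 25)) = 56*(-43 + (7 - 23)/(17 + 25)) = 56*(-43 - 16/42) = 56*(-43 - 16*1/42) = 56*(-43 - 8/21) = 56*(-911/21) = -7288/3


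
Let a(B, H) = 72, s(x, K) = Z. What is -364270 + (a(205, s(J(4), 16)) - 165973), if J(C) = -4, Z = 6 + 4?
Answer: -530171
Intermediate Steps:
Z = 10
s(x, K) = 10
-364270 + (a(205, s(J(4), 16)) - 165973) = -364270 + (72 - 165973) = -364270 - 165901 = -530171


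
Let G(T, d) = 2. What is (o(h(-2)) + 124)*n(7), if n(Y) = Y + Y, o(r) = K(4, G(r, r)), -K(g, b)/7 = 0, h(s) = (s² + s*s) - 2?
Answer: 1736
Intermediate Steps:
h(s) = -2 + 2*s² (h(s) = (s² + s²) - 2 = 2*s² - 2 = -2 + 2*s²)
K(g, b) = 0 (K(g, b) = -7*0 = 0)
o(r) = 0
n(Y) = 2*Y
(o(h(-2)) + 124)*n(7) = (0 + 124)*(2*7) = 124*14 = 1736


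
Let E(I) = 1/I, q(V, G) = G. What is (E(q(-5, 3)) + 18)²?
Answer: 3025/9 ≈ 336.11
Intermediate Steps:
E(I) = 1/I
(E(q(-5, 3)) + 18)² = (1/3 + 18)² = (⅓ + 18)² = (55/3)² = 3025/9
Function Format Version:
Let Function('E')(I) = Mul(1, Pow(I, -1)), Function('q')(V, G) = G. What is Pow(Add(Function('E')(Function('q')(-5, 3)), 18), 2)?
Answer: Rational(3025, 9) ≈ 336.11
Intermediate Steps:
Function('E')(I) = Pow(I, -1)
Pow(Add(Function('E')(Function('q')(-5, 3)), 18), 2) = Pow(Add(Pow(3, -1), 18), 2) = Pow(Add(Rational(1, 3), 18), 2) = Pow(Rational(55, 3), 2) = Rational(3025, 9)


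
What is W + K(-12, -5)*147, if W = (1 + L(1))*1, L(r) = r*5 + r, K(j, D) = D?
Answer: -728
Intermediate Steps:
L(r) = 6*r (L(r) = 5*r + r = 6*r)
W = 7 (W = (1 + 6*1)*1 = (1 + 6)*1 = 7*1 = 7)
W + K(-12, -5)*147 = 7 - 5*147 = 7 - 735 = -728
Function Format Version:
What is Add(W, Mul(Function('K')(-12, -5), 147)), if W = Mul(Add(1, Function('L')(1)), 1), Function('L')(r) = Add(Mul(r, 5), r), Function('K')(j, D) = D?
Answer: -728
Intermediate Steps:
Function('L')(r) = Mul(6, r) (Function('L')(r) = Add(Mul(5, r), r) = Mul(6, r))
W = 7 (W = Mul(Add(1, Mul(6, 1)), 1) = Mul(Add(1, 6), 1) = Mul(7, 1) = 7)
Add(W, Mul(Function('K')(-12, -5), 147)) = Add(7, Mul(-5, 147)) = Add(7, -735) = -728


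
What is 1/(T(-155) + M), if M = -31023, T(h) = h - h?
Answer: -1/31023 ≈ -3.2234e-5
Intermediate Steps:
T(h) = 0
1/(T(-155) + M) = 1/(0 - 31023) = 1/(-31023) = -1/31023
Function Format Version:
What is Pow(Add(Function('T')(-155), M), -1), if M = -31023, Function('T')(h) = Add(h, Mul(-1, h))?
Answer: Rational(-1, 31023) ≈ -3.2234e-5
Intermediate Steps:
Function('T')(h) = 0
Pow(Add(Function('T')(-155), M), -1) = Pow(Add(0, -31023), -1) = Pow(-31023, -1) = Rational(-1, 31023)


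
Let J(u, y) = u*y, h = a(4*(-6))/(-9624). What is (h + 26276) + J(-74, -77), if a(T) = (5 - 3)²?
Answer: 76929443/2406 ≈ 31974.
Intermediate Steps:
a(T) = 4 (a(T) = 2² = 4)
h = -1/2406 (h = 4/(-9624) = 4*(-1/9624) = -1/2406 ≈ -0.00041563)
(h + 26276) + J(-74, -77) = (-1/2406 + 26276) - 74*(-77) = 63220055/2406 + 5698 = 76929443/2406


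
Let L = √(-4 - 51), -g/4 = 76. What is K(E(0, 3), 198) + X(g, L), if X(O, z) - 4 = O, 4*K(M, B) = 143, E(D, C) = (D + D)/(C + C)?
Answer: -1057/4 ≈ -264.25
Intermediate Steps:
E(D, C) = D/C (E(D, C) = (2*D)/((2*C)) = (2*D)*(1/(2*C)) = D/C)
g = -304 (g = -4*76 = -304)
K(M, B) = 143/4 (K(M, B) = (¼)*143 = 143/4)
L = I*√55 (L = √(-55) = I*√55 ≈ 7.4162*I)
X(O, z) = 4 + O
K(E(0, 3), 198) + X(g, L) = 143/4 + (4 - 304) = 143/4 - 300 = -1057/4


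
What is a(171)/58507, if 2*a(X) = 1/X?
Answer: 1/20009394 ≈ 4.9977e-8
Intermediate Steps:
a(X) = 1/(2*X)
a(171)/58507 = ((1/2)/171)/58507 = ((1/2)*(1/171))*(1/58507) = (1/342)*(1/58507) = 1/20009394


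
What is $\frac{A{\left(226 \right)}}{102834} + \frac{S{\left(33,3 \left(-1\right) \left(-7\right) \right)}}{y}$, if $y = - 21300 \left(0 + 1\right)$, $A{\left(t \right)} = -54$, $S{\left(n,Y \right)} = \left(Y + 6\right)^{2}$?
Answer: $- \frac{1409559}{40562300} \approx -0.03475$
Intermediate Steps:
$S{\left(n,Y \right)} = \left(6 + Y\right)^{2}$
$y = -21300$ ($y = \left(-21300\right) 1 = -21300$)
$\frac{A{\left(226 \right)}}{102834} + \frac{S{\left(33,3 \left(-1\right) \left(-7\right) \right)}}{y} = - \frac{54}{102834} + \frac{\left(6 + 3 \left(-1\right) \left(-7\right)\right)^{2}}{-21300} = \left(-54\right) \frac{1}{102834} + \left(6 - -21\right)^{2} \left(- \frac{1}{21300}\right) = - \frac{3}{5713} + \left(6 + 21\right)^{2} \left(- \frac{1}{21300}\right) = - \frac{3}{5713} + 27^{2} \left(- \frac{1}{21300}\right) = - \frac{3}{5713} + 729 \left(- \frac{1}{21300}\right) = - \frac{3}{5713} - \frac{243}{7100} = - \frac{1409559}{40562300}$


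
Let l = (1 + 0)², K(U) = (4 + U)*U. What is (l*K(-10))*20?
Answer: 1200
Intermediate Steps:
K(U) = U*(4 + U)
l = 1 (l = 1² = 1)
(l*K(-10))*20 = (1*(-10*(4 - 10)))*20 = (1*(-10*(-6)))*20 = (1*60)*20 = 60*20 = 1200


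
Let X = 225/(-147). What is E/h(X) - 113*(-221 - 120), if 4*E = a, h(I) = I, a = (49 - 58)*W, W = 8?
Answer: 963619/25 ≈ 38545.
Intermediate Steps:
X = -75/49 (X = 225*(-1/147) = -75/49 ≈ -1.5306)
a = -72 (a = (49 - 58)*8 = -9*8 = -72)
E = -18 (E = (¼)*(-72) = -18)
E/h(X) - 113*(-221 - 120) = -18/(-75/49) - 113*(-221 - 120) = -18*(-49/75) - 113*(-341) = 294/25 - 1*(-38533) = 294/25 + 38533 = 963619/25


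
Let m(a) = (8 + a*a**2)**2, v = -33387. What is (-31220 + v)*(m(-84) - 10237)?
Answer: -22695698586130653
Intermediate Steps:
m(a) = (8 + a**3)**2
(-31220 + v)*(m(-84) - 10237) = (-31220 - 33387)*((8 + (-84)**3)**2 - 10237) = -64607*((8 - 592704)**2 - 10237) = -64607*((-592696)**2 - 10237) = -64607*(351288548416 - 10237) = -64607*351288538179 = -22695698586130653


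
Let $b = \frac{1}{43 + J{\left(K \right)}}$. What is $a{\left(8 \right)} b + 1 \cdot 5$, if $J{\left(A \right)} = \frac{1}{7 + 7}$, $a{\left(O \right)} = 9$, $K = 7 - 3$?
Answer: $\frac{349}{67} \approx 5.209$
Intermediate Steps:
$K = 4$
$J{\left(A \right)} = \frac{1}{14}$
$b = \frac{14}{603}$ ($b = \frac{1}{43 + \frac{1}{14}} = \frac{1}{\frac{603}{14}} = \frac{14}{603} \approx 0.023217$)
$a{\left(8 \right)} b + 1 \cdot 5 = 9 \cdot \frac{14}{603} + 1 \cdot 5 = \frac{14}{67} + 5 = \frac{349}{67}$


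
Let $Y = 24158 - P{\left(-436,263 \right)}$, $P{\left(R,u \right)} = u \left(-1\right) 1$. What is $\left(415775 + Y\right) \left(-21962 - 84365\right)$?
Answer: $-46804720092$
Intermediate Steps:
$P{\left(R,u \right)} = - u$ ($P{\left(R,u \right)} = - u 1 = - u$)
$Y = 24421$ ($Y = 24158 - \left(-1\right) 263 = 24158 - -263 = 24158 + 263 = 24421$)
$\left(415775 + Y\right) \left(-21962 - 84365\right) = \left(415775 + 24421\right) \left(-21962 - 84365\right) = 440196 \left(-106327\right) = -46804720092$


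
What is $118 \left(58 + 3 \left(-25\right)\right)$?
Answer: $-2006$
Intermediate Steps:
$118 \left(58 + 3 \left(-25\right)\right) = 118 \left(58 - 75\right) = 118 \left(-17\right) = -2006$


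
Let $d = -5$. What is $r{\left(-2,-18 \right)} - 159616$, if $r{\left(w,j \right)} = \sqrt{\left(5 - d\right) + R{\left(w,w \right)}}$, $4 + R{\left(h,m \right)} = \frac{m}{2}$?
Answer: $-159616 + \sqrt{5} \approx -1.5961 \cdot 10^{5}$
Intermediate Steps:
$R{\left(h,m \right)} = -4 + \frac{m}{2}$
$r{\left(w,j \right)} = \sqrt{6 + \frac{w}{2}}$ ($r{\left(w,j \right)} = \sqrt{\left(5 - -5\right) + \left(-4 + \frac{w}{2}\right)} = \sqrt{\left(5 + 5\right) + \left(-4 + \frac{w}{2}\right)} = \sqrt{10 + \left(-4 + \frac{w}{2}\right)} = \sqrt{6 + \frac{w}{2}}$)
$r{\left(-2,-18 \right)} - 159616 = \frac{\sqrt{24 + 2 \left(-2\right)}}{2} - 159616 = \frac{\sqrt{24 - 4}}{2} - 159616 = \frac{\sqrt{20}}{2} - 159616 = \frac{2 \sqrt{5}}{2} - 159616 = \sqrt{5} - 159616 = -159616 + \sqrt{5}$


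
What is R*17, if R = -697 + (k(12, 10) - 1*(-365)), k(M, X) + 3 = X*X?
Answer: -3995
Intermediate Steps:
k(M, X) = -3 + X² (k(M, X) = -3 + X*X = -3 + X²)
R = -235 (R = -697 + ((-3 + 10²) - 1*(-365)) = -697 + ((-3 + 100) + 365) = -697 + (97 + 365) = -697 + 462 = -235)
R*17 = -235*17 = -3995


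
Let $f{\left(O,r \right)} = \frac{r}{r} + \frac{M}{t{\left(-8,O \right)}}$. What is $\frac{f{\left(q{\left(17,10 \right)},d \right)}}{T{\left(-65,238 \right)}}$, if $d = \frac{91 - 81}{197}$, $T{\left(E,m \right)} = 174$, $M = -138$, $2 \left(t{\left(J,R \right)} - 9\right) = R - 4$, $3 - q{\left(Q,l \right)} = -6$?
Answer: $- \frac{11}{174} \approx -0.063218$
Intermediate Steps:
$q{\left(Q,l \right)} = 9$ ($q{\left(Q,l \right)} = 3 - -6 = 3 + 6 = 9$)
$t{\left(J,R \right)} = 7 + \frac{R}{2}$ ($t{\left(J,R \right)} = 9 + \frac{R - 4}{2} = 9 + \frac{-4 + R}{2} = 9 + \left(-2 + \frac{R}{2}\right) = 7 + \frac{R}{2}$)
$d = \frac{10}{197}$ ($d = \left(91 - 81\right) \frac{1}{197} = 10 \cdot \frac{1}{197} = \frac{10}{197} \approx 0.050761$)
$f{\left(O,r \right)} = 1 - \frac{138}{7 + \frac{O}{2}}$ ($f{\left(O,r \right)} = \frac{r}{r} - \frac{138}{7 + \frac{O}{2}} = 1 - \frac{138}{7 + \frac{O}{2}}$)
$\frac{f{\left(q{\left(17,10 \right)},d \right)}}{T{\left(-65,238 \right)}} = \frac{\frac{1}{14 + 9} \left(-262 + 9\right)}{174} = \frac{1}{23} \left(-253\right) \frac{1}{174} = \left(-11\right) \frac{1}{174} = - \frac{11}{174}$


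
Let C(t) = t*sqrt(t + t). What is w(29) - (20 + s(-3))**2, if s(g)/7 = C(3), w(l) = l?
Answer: -3017 - 840*sqrt(6) ≈ -5074.6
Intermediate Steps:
C(t) = sqrt(2)*t**(3/2) (C(t) = t*sqrt(2*t) = t*(sqrt(2)*sqrt(t)) = sqrt(2)*t**(3/2))
s(g) = 21*sqrt(6) (s(g) = 7*(sqrt(2)*3**(3/2)) = 7*(sqrt(2)*(3*sqrt(3))) = 7*(3*sqrt(6)) = 21*sqrt(6))
w(29) - (20 + s(-3))**2 = 29 - (20 + 21*sqrt(6))**2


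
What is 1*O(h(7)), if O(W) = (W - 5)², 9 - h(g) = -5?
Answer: 81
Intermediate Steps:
h(g) = 14 (h(g) = 9 - 1*(-5) = 9 + 5 = 14)
O(W) = (-5 + W)²
1*O(h(7)) = 1*(-5 + 14)² = 1*9² = 1*81 = 81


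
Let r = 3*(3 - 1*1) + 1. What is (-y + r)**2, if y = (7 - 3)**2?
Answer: 81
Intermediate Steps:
r = 7 (r = 3*(3 - 1) + 1 = 3*2 + 1 = 6 + 1 = 7)
y = 16 (y = 4**2 = 16)
(-y + r)**2 = (-1*16 + 7)**2 = (-16 + 7)**2 = (-9)**2 = 81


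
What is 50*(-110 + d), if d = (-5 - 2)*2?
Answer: -6200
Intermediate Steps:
d = -14 (d = -7*2 = -14)
50*(-110 + d) = 50*(-110 - 14) = 50*(-124) = -6200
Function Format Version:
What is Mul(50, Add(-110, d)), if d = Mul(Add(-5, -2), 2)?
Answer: -6200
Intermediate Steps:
d = -14 (d = Mul(-7, 2) = -14)
Mul(50, Add(-110, d)) = Mul(50, Add(-110, -14)) = Mul(50, -124) = -6200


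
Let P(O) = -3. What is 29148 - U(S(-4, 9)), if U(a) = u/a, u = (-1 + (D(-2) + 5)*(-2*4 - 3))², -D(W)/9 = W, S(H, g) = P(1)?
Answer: 151960/3 ≈ 50653.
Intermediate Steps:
S(H, g) = -3
D(W) = -9*W
u = 64516 (u = (-1 + (-9*(-2) + 5)*(-2*4 - 3))² = (-1 + (18 + 5)*(-8 - 3))² = (-1 + 23*(-11))² = (-1 - 253)² = (-254)² = 64516)
U(a) = 64516/a
29148 - U(S(-4, 9)) = 29148 - 64516/(-3) = 29148 - 64516*(-1)/3 = 29148 - 1*(-64516/3) = 29148 + 64516/3 = 151960/3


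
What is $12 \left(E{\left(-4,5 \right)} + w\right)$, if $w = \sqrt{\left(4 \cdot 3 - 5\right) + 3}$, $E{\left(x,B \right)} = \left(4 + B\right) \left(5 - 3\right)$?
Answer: $216 + 12 \sqrt{10} \approx 253.95$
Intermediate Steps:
$E{\left(x,B \right)} = 8 + 2 B$ ($E{\left(x,B \right)} = \left(4 + B\right) 2 = 8 + 2 B$)
$w = \sqrt{10}$ ($w = \sqrt{\left(12 - 5\right) + 3} = \sqrt{7 + 3} = \sqrt{10} \approx 3.1623$)
$12 \left(E{\left(-4,5 \right)} + w\right) = 12 \left(\left(8 + 2 \cdot 5\right) + \sqrt{10}\right) = 12 \left(\left(8 + 10\right) + \sqrt{10}\right) = 12 \left(18 + \sqrt{10}\right) = 216 + 12 \sqrt{10}$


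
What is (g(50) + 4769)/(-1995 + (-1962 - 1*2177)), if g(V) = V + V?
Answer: -4869/6134 ≈ -0.79377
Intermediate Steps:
g(V) = 2*V
(g(50) + 4769)/(-1995 + (-1962 - 1*2177)) = (2*50 + 4769)/(-1995 + (-1962 - 1*2177)) = (100 + 4769)/(-1995 + (-1962 - 2177)) = 4869/(-1995 - 4139) = 4869/(-6134) = 4869*(-1/6134) = -4869/6134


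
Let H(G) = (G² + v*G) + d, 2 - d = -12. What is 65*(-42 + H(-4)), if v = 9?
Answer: -3120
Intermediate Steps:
d = 14 (d = 2 - 1*(-12) = 2 + 12 = 14)
H(G) = 14 + G² + 9*G (H(G) = (G² + 9*G) + 14 = 14 + G² + 9*G)
65*(-42 + H(-4)) = 65*(-42 + (14 + (-4)² + 9*(-4))) = 65*(-42 + (14 + 16 - 36)) = 65*(-42 - 6) = 65*(-48) = -3120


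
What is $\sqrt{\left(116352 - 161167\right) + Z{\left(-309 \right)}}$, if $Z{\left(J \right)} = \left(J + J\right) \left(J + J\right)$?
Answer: $\sqrt{337109} \approx 580.61$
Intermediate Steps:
$Z{\left(J \right)} = 4 J^{2}$ ($Z{\left(J \right)} = 2 J 2 J = 4 J^{2}$)
$\sqrt{\left(116352 - 161167\right) + Z{\left(-309 \right)}} = \sqrt{\left(116352 - 161167\right) + 4 \left(-309\right)^{2}} = \sqrt{\left(116352 - 161167\right) + 4 \cdot 95481} = \sqrt{-44815 + 381924} = \sqrt{337109}$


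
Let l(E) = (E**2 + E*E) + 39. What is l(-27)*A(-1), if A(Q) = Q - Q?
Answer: 0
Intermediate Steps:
A(Q) = 0
l(E) = 39 + 2*E**2 (l(E) = (E**2 + E**2) + 39 = 2*E**2 + 39 = 39 + 2*E**2)
l(-27)*A(-1) = (39 + 2*(-27)**2)*0 = (39 + 2*729)*0 = (39 + 1458)*0 = 1497*0 = 0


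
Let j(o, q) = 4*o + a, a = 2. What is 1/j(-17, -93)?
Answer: -1/66 ≈ -0.015152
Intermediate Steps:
j(o, q) = 2 + 4*o (j(o, q) = 4*o + 2 = 2 + 4*o)
1/j(-17, -93) = 1/(2 + 4*(-17)) = 1/(2 - 68) = 1/(-66) = -1/66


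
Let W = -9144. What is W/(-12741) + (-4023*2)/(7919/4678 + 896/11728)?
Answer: -117154220861028/25764828965 ≈ -4547.1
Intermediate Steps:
W/(-12741) + (-4023*2)/(7919/4678 + 896/11728) = -9144/(-12741) + (-4023*2)/(7919/4678 + 896/11728) = -9144*(-1/12741) - 8046/(7919*(1/4678) + 896*(1/11728)) = 3048/4247 - 8046/(7919/4678 + 56/733) = 3048/4247 - 8046/6066595/3428974 = 3048/4247 - 8046*3428974/6066595 = 3048/4247 - 27589524804/6066595 = -117154220861028/25764828965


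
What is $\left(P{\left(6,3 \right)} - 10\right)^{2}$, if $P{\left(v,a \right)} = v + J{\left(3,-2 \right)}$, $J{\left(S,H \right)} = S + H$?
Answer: $9$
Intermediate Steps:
$J{\left(S,H \right)} = H + S$
$P{\left(v,a \right)} = 1 + v$ ($P{\left(v,a \right)} = v + \left(-2 + 3\right) = v + 1 = 1 + v$)
$\left(P{\left(6,3 \right)} - 10\right)^{2} = \left(\left(1 + 6\right) - 10\right)^{2} = \left(7 - 10\right)^{2} = \left(-3\right)^{2} = 9$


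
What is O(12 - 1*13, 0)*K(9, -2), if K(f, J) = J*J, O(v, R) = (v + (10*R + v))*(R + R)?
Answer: 0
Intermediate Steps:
O(v, R) = 2*R*(2*v + 10*R) (O(v, R) = (v + (v + 10*R))*(2*R) = (2*v + 10*R)*(2*R) = 2*R*(2*v + 10*R))
K(f, J) = J²
O(12 - 1*13, 0)*K(9, -2) = (4*0*((12 - 1*13) + 5*0))*(-2)² = (4*0*((12 - 13) + 0))*4 = (4*0*(-1 + 0))*4 = (4*0*(-1))*4 = 0*4 = 0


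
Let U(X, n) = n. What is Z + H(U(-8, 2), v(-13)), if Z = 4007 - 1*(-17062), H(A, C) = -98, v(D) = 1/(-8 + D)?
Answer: 20971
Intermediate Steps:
Z = 21069 (Z = 4007 + 17062 = 21069)
Z + H(U(-8, 2), v(-13)) = 21069 - 98 = 20971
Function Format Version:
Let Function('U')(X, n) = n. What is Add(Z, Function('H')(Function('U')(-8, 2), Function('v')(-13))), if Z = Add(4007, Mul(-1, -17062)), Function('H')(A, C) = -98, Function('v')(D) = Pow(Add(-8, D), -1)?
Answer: 20971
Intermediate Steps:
Z = 21069 (Z = Add(4007, 17062) = 21069)
Add(Z, Function('H')(Function('U')(-8, 2), Function('v')(-13))) = Add(21069, -98) = 20971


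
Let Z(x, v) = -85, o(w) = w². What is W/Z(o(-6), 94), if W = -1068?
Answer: 1068/85 ≈ 12.565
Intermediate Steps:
W/Z(o(-6), 94) = -1068/(-85) = -1068*(-1/85) = 1068/85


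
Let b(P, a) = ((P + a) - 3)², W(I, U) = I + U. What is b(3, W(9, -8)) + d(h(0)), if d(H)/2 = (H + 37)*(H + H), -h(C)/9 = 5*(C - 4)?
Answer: 156241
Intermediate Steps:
h(C) = 180 - 45*C (h(C) = -45*(C - 4) = -45*(-4 + C) = -9*(-20 + 5*C) = 180 - 45*C)
d(H) = 4*H*(37 + H) (d(H) = 2*((H + 37)*(H + H)) = 2*((37 + H)*(2*H)) = 2*(2*H*(37 + H)) = 4*H*(37 + H))
b(P, a) = (-3 + P + a)²
b(3, W(9, -8)) + d(h(0)) = (-3 + 3 + (9 - 8))² + 4*(180 - 45*0)*(37 + (180 - 45*0)) = (-3 + 3 + 1)² + 4*(180 + 0)*(37 + (180 + 0)) = 1² + 4*180*(37 + 180) = 1 + 4*180*217 = 1 + 156240 = 156241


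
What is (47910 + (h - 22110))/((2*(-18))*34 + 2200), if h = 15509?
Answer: 41309/976 ≈ 42.325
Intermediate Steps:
(47910 + (h - 22110))/((2*(-18))*34 + 2200) = (47910 + (15509 - 22110))/((2*(-18))*34 + 2200) = (47910 - 6601)/(-36*34 + 2200) = 41309/(-1224 + 2200) = 41309/976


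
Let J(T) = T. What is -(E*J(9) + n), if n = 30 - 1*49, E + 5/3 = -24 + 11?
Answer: 151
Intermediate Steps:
E = -44/3 (E = -5/3 + (-24 + 11) = -5/3 - 13 = -44/3 ≈ -14.667)
n = -19 (n = 30 - 49 = -19)
-(E*J(9) + n) = -(-44/3*9 - 19) = -(-132 - 19) = -1*(-151) = 151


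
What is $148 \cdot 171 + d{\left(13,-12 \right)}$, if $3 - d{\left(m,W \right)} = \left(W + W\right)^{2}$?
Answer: $24735$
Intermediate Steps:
$d{\left(m,W \right)} = 3 - 4 W^{2}$ ($d{\left(m,W \right)} = 3 - \left(W + W\right)^{2} = 3 - \left(2 W\right)^{2} = 3 - 4 W^{2}$)
$148 \cdot 171 + d{\left(13,-12 \right)} = 148 \cdot 171 + \left(3 - 4 \left(-12\right)^{2}\right) = 25308 + \left(3 - 576\right) = 25308 - 573 = 24735$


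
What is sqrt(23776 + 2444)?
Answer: 2*sqrt(6555) ≈ 161.93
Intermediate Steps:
sqrt(23776 + 2444) = sqrt(26220) = 2*sqrt(6555)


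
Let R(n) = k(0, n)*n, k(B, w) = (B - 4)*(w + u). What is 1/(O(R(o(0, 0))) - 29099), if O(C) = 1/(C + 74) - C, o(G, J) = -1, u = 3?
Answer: -82/2386773 ≈ -3.4356e-5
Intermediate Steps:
k(B, w) = (-4 + B)*(3 + w) (k(B, w) = (B - 4)*(w + 3) = (-4 + B)*(3 + w))
R(n) = n*(-12 - 4*n) (R(n) = (-12 - 4*n + 3*0 + 0*n)*n = (-12 - 4*n + 0 + 0)*n = (-12 - 4*n)*n = n*(-12 - 4*n))
O(C) = 1/(74 + C) - C
1/(O(R(o(0, 0))) - 29099) = 1/((1 - (-4*(-1)*(3 - 1))**2 - (-296)*(-1)*(3 - 1))/(74 - 4*(-1)*(3 - 1)) - 29099) = 1/((1 - (-4*(-1)*2)**2 - (-296)*(-1)*2)/(74 - 4*(-1)*2) - 29099) = 1/((1 - 1*8**2 - 74*8)/(74 + 8) - 29099) = 1/((1 - 1*64 - 592)/82 - 29099) = 1/((1 - 64 - 592)/82 - 29099) = 1/((1/82)*(-655) - 29099) = 1/(-655/82 - 29099) = 1/(-2386773/82) = -82/2386773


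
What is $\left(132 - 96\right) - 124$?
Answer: $-88$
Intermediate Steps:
$\left(132 - 96\right) - 124 = 36 - 124 = -88$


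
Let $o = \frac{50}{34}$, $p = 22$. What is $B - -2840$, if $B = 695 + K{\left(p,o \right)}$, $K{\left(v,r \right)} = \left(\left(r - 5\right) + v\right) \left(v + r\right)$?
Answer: $\frac{1146901}{289} \approx 3968.5$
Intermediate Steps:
$o = \frac{25}{17}$ ($o = 50 \cdot \frac{1}{34} = \frac{25}{17} \approx 1.4706$)
$K{\left(v,r \right)} = \left(r + v\right) \left(-5 + r + v\right)$ ($K{\left(v,r \right)} = \left(\left(-5 + r\right) + v\right) \left(r + v\right) = \left(-5 + r + v\right) \left(r + v\right) = \left(r + v\right) \left(-5 + r + v\right)$)
$B = \frac{326141}{289}$ ($B = 695 + \left(\left(\frac{25}{17}\right)^{2} + 22^{2} - \frac{125}{17} - 110 + 2 \cdot \frac{25}{17} \cdot 22\right) = 695 + \left(\frac{625}{289} + 484 - \frac{125}{17} - 110 + \frac{1100}{17}\right) = 695 + \frac{125286}{289} = \frac{326141}{289} \approx 1128.5$)
$B - -2840 = \frac{326141}{289} - -2840 = \frac{326141}{289} + 2840 = \frac{1146901}{289}$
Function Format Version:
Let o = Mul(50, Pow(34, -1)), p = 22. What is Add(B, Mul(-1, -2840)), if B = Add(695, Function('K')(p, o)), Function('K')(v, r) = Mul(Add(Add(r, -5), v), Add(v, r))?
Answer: Rational(1146901, 289) ≈ 3968.5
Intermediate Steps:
o = Rational(25, 17) (o = Mul(50, Rational(1, 34)) = Rational(25, 17) ≈ 1.4706)
Function('K')(v, r) = Mul(Add(r, v), Add(-5, r, v)) (Function('K')(v, r) = Mul(Add(Add(-5, r), v), Add(r, v)) = Mul(Add(-5, r, v), Add(r, v)) = Mul(Add(r, v), Add(-5, r, v)))
B = Rational(326141, 289) (B = Add(695, Add(Pow(Rational(25, 17), 2), Pow(22, 2), Mul(-5, Rational(25, 17)), Mul(-5, 22), Mul(2, Rational(25, 17), 22))) = Add(695, Add(Rational(625, 289), 484, Rational(-125, 17), -110, Rational(1100, 17))) = Add(695, Rational(125286, 289)) = Rational(326141, 289) ≈ 1128.5)
Add(B, Mul(-1, -2840)) = Add(Rational(326141, 289), Mul(-1, -2840)) = Add(Rational(326141, 289), 2840) = Rational(1146901, 289)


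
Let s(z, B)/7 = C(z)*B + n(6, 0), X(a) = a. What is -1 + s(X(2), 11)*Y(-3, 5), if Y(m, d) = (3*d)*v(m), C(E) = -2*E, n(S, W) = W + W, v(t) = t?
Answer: 13859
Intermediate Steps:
n(S, W) = 2*W
s(z, B) = -14*B*z (s(z, B) = 7*((-2*z)*B + 2*0) = 7*(-2*B*z + 0) = 7*(-2*B*z) = -14*B*z)
Y(m, d) = 3*d*m (Y(m, d) = (3*d)*m = 3*d*m)
-1 + s(X(2), 11)*Y(-3, 5) = -1 + (-14*11*2)*(3*5*(-3)) = -1 - 308*(-45) = -1 + 13860 = 13859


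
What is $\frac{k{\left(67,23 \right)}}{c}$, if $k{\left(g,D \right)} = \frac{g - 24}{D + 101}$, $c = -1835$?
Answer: $- \frac{43}{227540} \approx -0.00018898$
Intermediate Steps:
$k{\left(g,D \right)} = \frac{-24 + g}{101 + D}$
$\frac{k{\left(67,23 \right)}}{c} = \frac{\frac{1}{101 + 23} \left(-24 + 67\right)}{-1835} = \frac{1}{124} \cdot 43 \left(- \frac{1}{1835}\right) = \frac{43}{124} \left(- \frac{1}{1835}\right) = - \frac{43}{227540}$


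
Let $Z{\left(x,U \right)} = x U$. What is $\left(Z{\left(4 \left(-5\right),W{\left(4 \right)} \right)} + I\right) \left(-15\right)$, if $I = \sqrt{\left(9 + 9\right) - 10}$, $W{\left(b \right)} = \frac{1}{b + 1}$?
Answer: $60 - 30 \sqrt{2} \approx 17.574$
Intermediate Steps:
$W{\left(b \right)} = \frac{1}{1 + b}$
$I = 2 \sqrt{2}$ ($I = \sqrt{18 - 10} = \sqrt{8} = 2 \sqrt{2} \approx 2.8284$)
$Z{\left(x,U \right)} = U x$
$\left(Z{\left(4 \left(-5\right),W{\left(4 \right)} \right)} + I\right) \left(-15\right) = \left(\frac{4 \left(-5\right)}{1 + 4} + 2 \sqrt{2}\right) \left(-15\right) = \left(\frac{1}{5} \left(-20\right) + 2 \sqrt{2}\right) \left(-15\right) = \left(-4 + 2 \sqrt{2}\right) \left(-15\right) = 60 - 30 \sqrt{2}$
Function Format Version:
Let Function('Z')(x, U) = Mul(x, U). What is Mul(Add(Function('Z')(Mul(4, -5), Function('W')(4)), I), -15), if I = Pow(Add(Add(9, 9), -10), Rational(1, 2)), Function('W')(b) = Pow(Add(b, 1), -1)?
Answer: Add(60, Mul(-30, Pow(2, Rational(1, 2)))) ≈ 17.574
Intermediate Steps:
Function('W')(b) = Pow(Add(1, b), -1)
I = Mul(2, Pow(2, Rational(1, 2))) (I = Pow(Add(18, -10), Rational(1, 2)) = Pow(8, Rational(1, 2)) = Mul(2, Pow(2, Rational(1, 2))) ≈ 2.8284)
Function('Z')(x, U) = Mul(U, x)
Mul(Add(Function('Z')(Mul(4, -5), Function('W')(4)), I), -15) = Mul(Add(Mul(Pow(Add(1, 4), -1), Mul(4, -5)), Mul(2, Pow(2, Rational(1, 2)))), -15) = Mul(Add(Mul(Pow(5, -1), -20), Mul(2, Pow(2, Rational(1, 2)))), -15) = Mul(Add(Mul(Rational(1, 5), -20), Mul(2, Pow(2, Rational(1, 2)))), -15) = Mul(Add(-4, Mul(2, Pow(2, Rational(1, 2)))), -15) = Add(60, Mul(-30, Pow(2, Rational(1, 2))))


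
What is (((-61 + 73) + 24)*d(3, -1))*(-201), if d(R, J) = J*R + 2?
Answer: 7236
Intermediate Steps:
d(R, J) = 2 + J*R
(((-61 + 73) + 24)*d(3, -1))*(-201) = (((-61 + 73) + 24)*(2 - 1*3))*(-201) = ((12 + 24)*(2 - 3))*(-201) = (36*(-1))*(-201) = -36*(-201) = 7236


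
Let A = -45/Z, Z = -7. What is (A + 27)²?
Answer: 54756/49 ≈ 1117.5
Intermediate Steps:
A = 45/7 (A = -45/(-7) = -45*(-⅐) = 45/7 ≈ 6.4286)
(A + 27)² = (45/7 + 27)² = (234/7)² = 54756/49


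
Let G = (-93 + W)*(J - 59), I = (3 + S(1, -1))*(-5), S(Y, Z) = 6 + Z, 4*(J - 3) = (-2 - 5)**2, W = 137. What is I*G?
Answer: 77000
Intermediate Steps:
J = 61/4 (J = 3 + (-2 - 5)**2/4 = 3 + (1/4)*(-7)**2 = 3 + (1/4)*49 = 3 + 49/4 = 61/4 ≈ 15.250)
I = -40 (I = (3 + (6 - 1))*(-5) = (3 + 5)*(-5) = 8*(-5) = -40)
G = -1925 (G = (-93 + 137)*(61/4 - 59) = 44*(-175/4) = -1925)
I*G = -40*(-1925) = 77000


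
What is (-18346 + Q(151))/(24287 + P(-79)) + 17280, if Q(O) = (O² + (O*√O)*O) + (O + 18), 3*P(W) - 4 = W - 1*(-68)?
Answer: 629465496/36427 + 68403*√151/72854 ≈ 17292.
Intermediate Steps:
P(W) = 24 + W/3 (P(W) = 4/3 + (W - 1*(-68))/3 = 4/3 + (W + 68)/3 = 4/3 + (68 + W)/3 = 4/3 + (68/3 + W/3) = 24 + W/3)
Q(O) = 18 + O + O² + O^(5/2) (Q(O) = (O² + O^(3/2)*O) + (18 + O) = (O² + O^(5/2)) + (18 + O) = 18 + O + O² + O^(5/2))
(-18346 + Q(151))/(24287 + P(-79)) + 17280 = (-18346 + (18 + 151 + 151² + 151^(5/2)))/(24287 + (24 + (⅓)*(-79))) + 17280 = (-18346 + (18 + 151 + 22801 + 22801*√151))/(24287 + (24 - 79/3)) + 17280 = (-18346 + (22970 + 22801*√151))/(24287 - 7/3) + 17280 = (4624 + 22801*√151)/(72854/3) + 17280 = (4624 + 22801*√151)*(3/72854) + 17280 = (6936/36427 + 68403*√151/72854) + 17280 = 629465496/36427 + 68403*√151/72854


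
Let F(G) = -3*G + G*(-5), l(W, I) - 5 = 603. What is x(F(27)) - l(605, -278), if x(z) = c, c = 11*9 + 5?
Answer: -504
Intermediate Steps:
l(W, I) = 608 (l(W, I) = 5 + 603 = 608)
F(G) = -8*G (F(G) = -3*G - 5*G = -8*G)
c = 104 (c = 99 + 5 = 104)
x(z) = 104
x(F(27)) - l(605, -278) = 104 - 1*608 = 104 - 608 = -504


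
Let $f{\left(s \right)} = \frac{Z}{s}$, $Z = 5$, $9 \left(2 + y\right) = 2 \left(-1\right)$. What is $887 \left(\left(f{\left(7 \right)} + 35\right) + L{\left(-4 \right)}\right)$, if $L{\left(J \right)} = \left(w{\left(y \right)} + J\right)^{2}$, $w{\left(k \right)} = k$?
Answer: $\frac{37433174}{567} \approx 66020.0$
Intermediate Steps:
$y = - \frac{20}{9}$ ($y = -2 + \frac{2 \left(-1\right)}{9} = -2 + \frac{1}{9} \left(-2\right) = -2 - \frac{2}{9} = - \frac{20}{9} \approx -2.2222$)
$f{\left(s \right)} = \frac{5}{s}$
$L{\left(J \right)} = \left(- \frac{20}{9} + J\right)^{2}$
$887 \left(\left(f{\left(7 \right)} + 35\right) + L{\left(-4 \right)}\right) = 887 \left(\left(\frac{5}{7} + 35\right) + \frac{\left(-20 + 9 \left(-4\right)\right)^{2}}{81}\right) = 887 \left(\left(5 \cdot \frac{1}{7} + 35\right) + \frac{\left(-20 - 36\right)^{2}}{81}\right) = 887 \left(\left(\frac{5}{7} + 35\right) + \frac{\left(-56\right)^{2}}{81}\right) = 887 \left(\frac{250}{7} + \frac{1}{81} \cdot 3136\right) = 887 \left(\frac{250}{7} + \frac{3136}{81}\right) = 887 \cdot \frac{42202}{567} = \frac{37433174}{567}$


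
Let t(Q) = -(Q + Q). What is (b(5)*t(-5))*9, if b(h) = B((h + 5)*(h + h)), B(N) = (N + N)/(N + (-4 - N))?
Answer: -4500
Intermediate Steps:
B(N) = -N/2 (B(N) = (2*N)/(-4) = (2*N)*(-¼) = -N/2)
b(h) = -h*(5 + h) (b(h) = -(h + 5)*(h + h)/2 = -(5 + h)*2*h/2 = -h*(5 + h))
t(Q) = -2*Q
(b(5)*t(-5))*9 = ((-1*5*(5 + 5))*(-2*(-5)))*9 = (-1*5*10*10)*9 = -50*10*9 = -500*9 = -4500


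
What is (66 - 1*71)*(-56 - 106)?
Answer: 810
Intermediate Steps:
(66 - 1*71)*(-56 - 106) = (66 - 71)*(-162) = -5*(-162) = 810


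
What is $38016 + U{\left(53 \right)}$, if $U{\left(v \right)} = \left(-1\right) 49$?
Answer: $37967$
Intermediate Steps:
$U{\left(v \right)} = -49$
$38016 + U{\left(53 \right)} = 38016 - 49 = 37967$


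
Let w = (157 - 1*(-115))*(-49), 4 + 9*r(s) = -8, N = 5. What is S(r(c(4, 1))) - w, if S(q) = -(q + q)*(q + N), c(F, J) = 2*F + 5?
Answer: 120040/9 ≈ 13338.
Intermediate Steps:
c(F, J) = 5 + 2*F
r(s) = -4/3 (r(s) = -4/9 + (1/9)*(-8) = -4/9 - 8/9 = -4/3)
S(q) = -2*q*(5 + q) (S(q) = -(q + q)*(q + 5) = -2*q*(5 + q))
w = -13328 (w = (157 + 115)*(-49) = 272*(-49) = -13328)
S(r(c(4, 1))) - w = -2*(-4/3)*(5 - 4/3) - 1*(-13328) = -2*(-4/3)*11/3 + 13328 = 88/9 + 13328 = 120040/9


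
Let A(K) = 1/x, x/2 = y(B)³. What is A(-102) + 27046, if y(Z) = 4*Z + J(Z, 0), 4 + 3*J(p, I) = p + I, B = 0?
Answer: 3461861/128 ≈ 27046.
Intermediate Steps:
J(p, I) = -4/3 + I/3 + p/3 (J(p, I) = -4/3 + (p + I)/3 = -4/3 + (I + p)/3 = -4/3 + (I/3 + p/3) = -4/3 + I/3 + p/3)
y(Z) = -4/3 + 13*Z/3 (y(Z) = 4*Z + (-4/3 + (⅓)*0 + Z/3) = 4*Z + (-4/3 + 0 + Z/3) = 4*Z + (-4/3 + Z/3) = -4/3 + 13*Z/3)
x = -128/27 (x = 2*(-4/3 + (13/3)*0)³ = 2*(-4/3 + 0)³ = 2*(-4/3)³ = 2*(-64/27) = -128/27 ≈ -4.7407)
A(K) = -27/128 (A(K) = 1/(-128/27) = -27/128)
A(-102) + 27046 = -27/128 + 27046 = 3461861/128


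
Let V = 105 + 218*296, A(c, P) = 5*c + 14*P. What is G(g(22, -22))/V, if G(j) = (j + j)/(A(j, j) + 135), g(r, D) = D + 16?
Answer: -4/452431 ≈ -8.8411e-6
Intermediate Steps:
g(r, D) = 16 + D
G(j) = 2*j/(135 + 19*j) (G(j) = (j + j)/((5*j + 14*j) + 135) = (2*j)/(19*j + 135) = (2*j)/(135 + 19*j) = 2*j/(135 + 19*j))
V = 64633 (V = 105 + 64528 = 64633)
G(g(22, -22))/V = (2*(16 - 22)/(135 + 19*(16 - 22)))/64633 = (2*(-6)/(135 + 19*(-6)))*(1/64633) = (2*(-6)/(135 - 114))*(1/64633) = (2*(-6)/21)*(1/64633) = (2*(-6)*(1/21))*(1/64633) = -4/7*1/64633 = -4/452431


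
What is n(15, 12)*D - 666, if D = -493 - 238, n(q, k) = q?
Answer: -11631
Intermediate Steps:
D = -731
n(15, 12)*D - 666 = 15*(-731) - 666 = -10965 - 666 = -11631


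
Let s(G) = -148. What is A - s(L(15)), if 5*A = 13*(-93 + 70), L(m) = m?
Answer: 441/5 ≈ 88.200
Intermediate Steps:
A = -299/5 (A = (13*(-93 + 70))/5 = (13*(-23))/5 = (1/5)*(-299) = -299/5 ≈ -59.800)
A - s(L(15)) = -299/5 - 1*(-148) = -299/5 + 148 = 441/5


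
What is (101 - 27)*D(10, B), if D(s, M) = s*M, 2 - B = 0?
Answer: 1480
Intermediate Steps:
B = 2 (B = 2 - 1*0 = 2 + 0 = 2)
D(s, M) = M*s
(101 - 27)*D(10, B) = (101 - 27)*(2*10) = 74*20 = 1480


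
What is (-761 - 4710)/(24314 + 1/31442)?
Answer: -172019182/764480789 ≈ -0.22501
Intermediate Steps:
(-761 - 4710)/(24314 + 1/31442) = -5471/(24314 + 1/31442) = -5471/764480789/31442 = -5471*31442/764480789 = -172019182/764480789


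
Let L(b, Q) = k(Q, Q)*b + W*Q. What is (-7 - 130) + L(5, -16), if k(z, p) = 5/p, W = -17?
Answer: 2135/16 ≈ 133.44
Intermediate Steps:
L(b, Q) = -17*Q + 5*b/Q (L(b, Q) = (5/Q)*b - 17*Q = 5*b/Q - 17*Q = -17*Q + 5*b/Q)
(-7 - 130) + L(5, -16) = (-7 - 130) + (-17*(-16) + 5*5/(-16)) = -137 + (272 + 5*5*(-1/16)) = -137 + (272 - 25/16) = -137 + 4327/16 = 2135/16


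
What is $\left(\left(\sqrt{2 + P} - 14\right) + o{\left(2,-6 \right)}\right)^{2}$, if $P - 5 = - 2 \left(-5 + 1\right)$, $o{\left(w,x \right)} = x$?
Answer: $\left(20 - \sqrt{15}\right)^{2} \approx 260.08$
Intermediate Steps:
$P = 13$ ($P = 5 - 2 \left(-5 + 1\right) = 5 - -8 = 5 + 8 = 13$)
$\left(\left(\sqrt{2 + P} - 14\right) + o{\left(2,-6 \right)}\right)^{2} = \left(\left(\sqrt{2 + 13} - 14\right) - 6\right)^{2} = \left(\left(\sqrt{15} - 14\right) - 6\right)^{2} = \left(\left(-14 + \sqrt{15}\right) - 6\right)^{2} = \left(-20 + \sqrt{15}\right)^{2}$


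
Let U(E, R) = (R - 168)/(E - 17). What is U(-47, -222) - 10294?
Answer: -329213/32 ≈ -10288.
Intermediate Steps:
U(E, R) = (-168 + R)/(-17 + E)
U(-47, -222) - 10294 = (-168 - 222)/(-17 - 47) - 10294 = -390/(-64) - 10294 = -1/64*(-390) - 10294 = 195/32 - 10294 = -329213/32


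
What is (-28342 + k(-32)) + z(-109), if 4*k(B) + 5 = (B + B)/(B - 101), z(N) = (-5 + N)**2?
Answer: -8164673/532 ≈ -15347.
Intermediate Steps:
k(B) = -5/4 + B/(2*(-101 + B)) (k(B) = -5/4 + ((B + B)/(B - 101))/4 = -5/4 + ((2*B)/(-101 + B))/4 = -5/4 + (2*B/(-101 + B))/4 = -5/4 + B/(2*(-101 + B)))
(-28342 + k(-32)) + z(-109) = (-28342 + (505 - 3*(-32))/(4*(-101 - 32))) + (-5 - 109)**2 = (-28342 + (1/4)*(505 + 96)/(-133)) + (-114)**2 = (-28342 + (1/4)*(-1/133)*601) + 12996 = (-28342 - 601/532) + 12996 = -15078545/532 + 12996 = -8164673/532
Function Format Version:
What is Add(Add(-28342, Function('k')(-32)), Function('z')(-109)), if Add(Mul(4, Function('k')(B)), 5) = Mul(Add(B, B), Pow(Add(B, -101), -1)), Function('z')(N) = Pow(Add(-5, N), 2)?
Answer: Rational(-8164673, 532) ≈ -15347.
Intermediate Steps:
Function('k')(B) = Add(Rational(-5, 4), Mul(Rational(1, 2), B, Pow(Add(-101, B), -1))) (Function('k')(B) = Add(Rational(-5, 4), Mul(Rational(1, 4), Mul(Add(B, B), Pow(Add(B, -101), -1)))) = Add(Rational(-5, 4), Mul(Rational(1, 4), Mul(Mul(2, B), Pow(Add(-101, B), -1)))) = Add(Rational(-5, 4), Mul(Rational(1, 4), Mul(2, B, Pow(Add(-101, B), -1)))) = Add(Rational(-5, 4), Mul(Rational(1, 2), B, Pow(Add(-101, B), -1))))
Add(Add(-28342, Function('k')(-32)), Function('z')(-109)) = Add(Add(-28342, Mul(Rational(1, 4), Pow(Add(-101, -32), -1), Add(505, Mul(-3, -32)))), Pow(Add(-5, -109), 2)) = Add(Add(-28342, Mul(Rational(1, 4), Pow(-133, -1), Add(505, 96))), Pow(-114, 2)) = Add(Add(-28342, Mul(Rational(1, 4), Rational(-1, 133), 601)), 12996) = Add(Add(-28342, Rational(-601, 532)), 12996) = Add(Rational(-15078545, 532), 12996) = Rational(-8164673, 532)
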